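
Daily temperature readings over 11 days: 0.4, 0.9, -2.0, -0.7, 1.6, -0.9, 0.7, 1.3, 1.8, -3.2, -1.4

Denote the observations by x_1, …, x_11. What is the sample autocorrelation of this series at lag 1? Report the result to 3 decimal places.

-0.051

Mean x̄ = (0.4 + 0.9 − 2.0 − 0.7 + 1.6 − 0.9 + 0.7 + 1.3 + 1.8 − 3.2 − 1.4)/11 = -0.1364
Numerator Σ_{t=1}^{10}(x_t−x̄)(x_{t+1}−x̄) = -1.3468
Denominator Σ(x_t−x̄)² = 26.2455
r_1 = -1.3468 / 26.2455 = -0.051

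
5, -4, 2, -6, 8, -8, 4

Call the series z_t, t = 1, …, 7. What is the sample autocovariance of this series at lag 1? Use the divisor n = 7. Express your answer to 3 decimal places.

-26.125

Mean z̄ = (5 − 4 + 2 − 6 + 8 − 8 + 4)/7 = 0.1429
Σ_{t=1}^{6}(z_t−z̄)(z_{t+1}−z̄) = -182.8776
γ_1 = -182.8776 / 7 = -26.125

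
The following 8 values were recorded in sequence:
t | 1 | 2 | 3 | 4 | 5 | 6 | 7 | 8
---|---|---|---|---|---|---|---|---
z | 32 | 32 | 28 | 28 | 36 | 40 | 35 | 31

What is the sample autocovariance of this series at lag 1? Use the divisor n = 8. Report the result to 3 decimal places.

5.898

Mean z̄ = (32 + 32 + 28 + 28 + 36 + 40 + 35 + 31)/8 = 32.7500
Deviations: -0.7500, -0.7500, -4.7500, -4.7500, 3.2500, 7.2500, 2.2500, -1.7500
Σ_{t=1}^{7}(z_t−z̄)(z_{t+1}−z̄) = 47.1875
γ_1 = 47.1875 / 8 = 5.898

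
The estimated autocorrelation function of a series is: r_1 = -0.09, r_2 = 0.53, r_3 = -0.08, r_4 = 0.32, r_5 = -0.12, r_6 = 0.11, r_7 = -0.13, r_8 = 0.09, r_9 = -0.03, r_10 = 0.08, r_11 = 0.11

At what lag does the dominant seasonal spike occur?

2

The largest autocorrelation is r_2 = 0.53, with a weaker echo at lag 4 (0.32); the remaining lags stay at or below 0.11.
The dominant spike at lag 2 indicates a seasonal period of 2.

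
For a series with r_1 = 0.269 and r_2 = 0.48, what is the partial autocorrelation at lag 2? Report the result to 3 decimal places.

φ_{22} = (r_2 − r_1²) / (1 − r_1²)
r_1² = (0.269)² = 0.072361
Numerator = 0.48 − 0.0724 = 0.4076; denominator = 1 − 0.0724 = 0.9276
φ_{22} = 0.4076 / 0.9276 = 0.439

0.439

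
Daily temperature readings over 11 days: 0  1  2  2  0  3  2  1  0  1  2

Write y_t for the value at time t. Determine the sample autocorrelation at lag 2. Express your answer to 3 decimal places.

Mean ȳ = (0 + 1 + 2 + 2 + 0 + 3 + 2 + 1 + 0 + 1 + 2)/11 = 1.2727
Numerator Σ_{t=1}^{9}(y_t−ȳ)(y_{t+2}−ȳ) = -3.9669
Denominator Σ(y_t−ȳ)² = 10.1818
r_2 = -3.9669 / 10.1818 = -0.390

-0.390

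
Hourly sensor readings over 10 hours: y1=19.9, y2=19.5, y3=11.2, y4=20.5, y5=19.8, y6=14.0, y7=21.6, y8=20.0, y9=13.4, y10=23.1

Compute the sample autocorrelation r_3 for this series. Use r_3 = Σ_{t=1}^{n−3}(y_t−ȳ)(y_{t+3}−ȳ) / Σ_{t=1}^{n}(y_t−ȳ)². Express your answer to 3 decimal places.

0.586

Mean ȳ = (19.9 + 19.5 + 11.2 + 20.5 + 19.8 + 14.0 + 21.6 + 20.0 + 13.4 + 23.1)/10 = 18.3000
Numerator Σ_{t=1}^{7}(y_t−ȳ)(y_{t+3}−ȳ) = 82.5700
Denominator Σ(y_t−ȳ)² = 140.8200
r_3 = 82.5700 / 140.8200 = 0.586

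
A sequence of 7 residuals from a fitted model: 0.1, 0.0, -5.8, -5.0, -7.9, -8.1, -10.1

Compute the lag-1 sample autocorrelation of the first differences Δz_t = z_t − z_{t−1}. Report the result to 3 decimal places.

First differences Δz: -0.1, -5.8, 0.8, -2.9, -0.2, -2.0
Mean of differences = -1.7000
Numerator Σ(Δz_t−Δz̄)(Δz_{t+1}−Δz̄) = -22.0600
Denominator Σ(Δz_t−Δz̄)² = 29.4000
r_1(Δz) = -22.0600 / 29.4000 = -0.750

-0.750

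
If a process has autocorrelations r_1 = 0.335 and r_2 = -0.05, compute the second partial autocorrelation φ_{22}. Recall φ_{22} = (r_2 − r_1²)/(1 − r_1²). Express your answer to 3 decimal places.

-0.183

φ_{22} = (r_2 − r_1²) / (1 − r_1²)
r_1² = (0.335)² = 0.112225
Numerator = -0.05 − 0.1122 = -0.1622; denominator = 1 − 0.1122 = 0.8878
φ_{22} = -0.1622 / 0.8878 = -0.183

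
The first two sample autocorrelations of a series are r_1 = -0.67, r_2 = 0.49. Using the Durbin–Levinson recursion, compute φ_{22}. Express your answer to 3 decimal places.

φ_{22} = (r_2 − r_1²) / (1 − r_1²)
r_1² = (-0.67)² = 0.4489
Numerator = 0.49 − 0.4489 = 0.0411; denominator = 1 − 0.4489 = 0.5511
φ_{22} = 0.0411 / 0.5511 = 0.075

0.075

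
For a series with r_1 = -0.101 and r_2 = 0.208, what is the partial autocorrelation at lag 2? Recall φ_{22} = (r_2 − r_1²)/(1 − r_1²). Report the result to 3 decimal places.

0.200

φ_{22} = (r_2 − r_1²) / (1 − r_1²)
r_1² = (-0.101)² = 0.010201
Numerator = 0.208 − 0.0102 = 0.1978; denominator = 1 − 0.0102 = 0.9898
φ_{22} = 0.1978 / 0.9898 = 0.200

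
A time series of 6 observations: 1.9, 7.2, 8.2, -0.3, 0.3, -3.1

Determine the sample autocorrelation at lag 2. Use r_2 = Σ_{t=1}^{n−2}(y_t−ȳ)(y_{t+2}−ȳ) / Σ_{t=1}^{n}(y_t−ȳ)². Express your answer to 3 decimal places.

Mean ȳ = (1.9 + 7.2 + 8.2 − 0.3 + 0.3 − 3.1)/6 = 2.3667
Deviations from mean: -0.4667, 4.8333, 5.8333, -2.6667, -2.0667, -5.4667
Numerator Σ_{t=1}^{4}(y_t−ȳ)(y_{t+2}−ȳ) = -13.0889
Denominator Σ(y_t−ȳ)² = 98.8733
r_2 = -13.0889 / 98.8733 = -0.132

-0.132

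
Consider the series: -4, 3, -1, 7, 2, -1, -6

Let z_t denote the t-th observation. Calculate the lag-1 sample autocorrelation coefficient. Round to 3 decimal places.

-0.034

Mean z̄ = (-4 + 3 − 1 + 7 + 2 − 1 − 6)/7 = 0.0000
Numerator Σ_{t=1}^{6}(z_t−z̄)(z_{t+1}−z̄) = -4.0000
Denominator Σ(z_t−z̄)² = 116.0000
r_1 = -4.0000 / 116.0000 = -0.034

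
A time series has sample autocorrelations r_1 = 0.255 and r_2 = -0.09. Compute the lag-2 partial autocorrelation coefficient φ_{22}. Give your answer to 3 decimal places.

-0.166

φ_{22} = (r_2 − r_1²) / (1 − r_1²)
r_1² = (0.255)² = 0.065025
Numerator = -0.09 − 0.0650 = -0.1550; denominator = 1 − 0.0650 = 0.9350
φ_{22} = -0.1550 / 0.9350 = -0.166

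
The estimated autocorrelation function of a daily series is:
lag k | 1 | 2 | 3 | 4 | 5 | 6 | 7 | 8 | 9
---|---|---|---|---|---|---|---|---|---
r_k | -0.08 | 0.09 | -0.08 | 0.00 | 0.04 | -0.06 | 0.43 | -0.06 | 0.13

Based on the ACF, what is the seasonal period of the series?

7

The largest autocorrelation is r_7 = 0.43; the remaining lags stay at or below 0.13.
The dominant spike at lag 7 indicates a seasonal period of 7.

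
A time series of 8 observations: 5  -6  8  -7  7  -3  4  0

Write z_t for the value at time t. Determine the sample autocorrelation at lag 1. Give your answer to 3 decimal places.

-0.917

Mean z̄ = (5 − 6 + 8 − 7 + 7 − 3 + 4 + 0)/8 = 1.0000
Deviations from mean: 4.0000, -7.0000, 7.0000, -8.0000, 6.0000, -4.0000, 3.0000, -1.0000
Σ(z_t−z̄)(z_{t+1}−z̄) = (-28.0000) + (-49.0000) + (-56.0000) + (-48.0000) + (-24.0000) + (-12.0000) + (-3.0000) = -220.0000
Denominator Σ(z_t−z̄)² = 240.0000
r_1 = -220.0000 / 240.0000 = -0.917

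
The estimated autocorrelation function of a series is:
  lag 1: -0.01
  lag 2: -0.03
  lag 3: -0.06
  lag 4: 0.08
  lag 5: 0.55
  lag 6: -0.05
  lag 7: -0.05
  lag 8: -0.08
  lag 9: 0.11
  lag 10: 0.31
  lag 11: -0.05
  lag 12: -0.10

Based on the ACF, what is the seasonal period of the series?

5

The largest autocorrelation is r_5 = 0.55, with a weaker echo at lag 10 (0.31); the remaining lags stay at or below 0.11.
The dominant spike at lag 5 indicates a seasonal period of 5.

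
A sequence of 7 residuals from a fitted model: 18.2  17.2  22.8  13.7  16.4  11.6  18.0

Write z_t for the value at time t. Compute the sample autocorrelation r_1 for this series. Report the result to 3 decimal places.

Mean z̄ = (18.2 + 17.2 + 22.8 + 13.7 + 16.4 + 11.6 + 18.0)/7 = 16.8429
Deviations from mean: 1.3571, 0.3571, 5.9571, -3.1429, -0.4429, -5.2429, 1.1571
Σ(z_t−z̄)(z_{t+1}−z̄) = (0.4847) + (2.1276) + (-18.7224) + (1.3918) + (2.3218) + (-6.0667) = -18.4633
Denominator Σ(z_t−z̄)² = 76.3571
r_1 = -18.4633 / 76.3571 = -0.242

-0.242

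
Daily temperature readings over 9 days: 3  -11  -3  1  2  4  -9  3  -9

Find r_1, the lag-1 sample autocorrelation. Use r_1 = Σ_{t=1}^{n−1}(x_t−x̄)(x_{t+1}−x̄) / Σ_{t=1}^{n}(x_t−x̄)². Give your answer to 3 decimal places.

Mean x̄ = (3 − 11 − 3 + 1 + 2 + 4 − 9 + 3 − 9)/9 = -2.1111
Numerator Σ_{t=1}^{8}(x_t−x̄)(x_{t+1}−x̄) = -114.9012
Denominator Σ(x_t−x̄)² = 290.8889
r_1 = -114.9012 / 290.8889 = -0.395

-0.395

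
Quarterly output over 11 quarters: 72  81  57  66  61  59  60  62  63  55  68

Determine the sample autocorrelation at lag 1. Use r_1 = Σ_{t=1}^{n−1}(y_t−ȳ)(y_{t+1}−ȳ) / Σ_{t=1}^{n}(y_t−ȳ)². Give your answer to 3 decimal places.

0.027

Mean ȳ = (72 + 81 + 57 + 66 + 61 + 59 + 60 + 62 + 63 + 55 + 68)/11 = 64.0000
Numerator Σ_{t=1}^{10}(y_t−ȳ)(y_{t+1}−ȳ) = 15.0000
Denominator Σ(y_t−ȳ)² = 558.0000
r_1 = 15.0000 / 558.0000 = 0.027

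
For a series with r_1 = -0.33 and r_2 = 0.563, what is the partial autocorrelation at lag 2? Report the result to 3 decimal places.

0.510

φ_{22} = (r_2 − r_1²) / (1 − r_1²)
r_1² = (-0.33)² = 0.1089
Numerator = 0.563 − 0.1089 = 0.4541; denominator = 1 − 0.1089 = 0.8911
φ_{22} = 0.4541 / 0.8911 = 0.510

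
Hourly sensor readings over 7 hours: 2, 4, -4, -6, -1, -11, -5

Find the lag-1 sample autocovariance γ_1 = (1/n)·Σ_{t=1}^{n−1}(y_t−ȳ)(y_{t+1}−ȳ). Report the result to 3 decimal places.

Mean ȳ = (2 + 4 − 4 − 6 − 1 − 11 − 5)/7 = -3.0000
Σ_{t=1}^{6}(y_t−ȳ)(y_{t+1}−ȳ) = 25.0000
γ_1 = 25.0000 / 7 = 3.571

3.571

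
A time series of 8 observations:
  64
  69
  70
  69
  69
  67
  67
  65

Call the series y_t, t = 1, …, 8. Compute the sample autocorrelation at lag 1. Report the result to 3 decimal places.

Mean ȳ = (64 + 69 + 70 + 69 + 69 + 67 + 67 + 65)/8 = 67.5000
Deviations from mean: -3.5000, 1.5000, 2.5000, 1.5000, 1.5000, -0.5000, -0.5000, -2.5000
Numerator Σ_{t=1}^{7}(y_t−ȳ)(y_{t+1}−ȳ) = 5.2500
Denominator Σ(y_t−ȳ)² = 32.0000
r_1 = 5.2500 / 32.0000 = 0.164

0.164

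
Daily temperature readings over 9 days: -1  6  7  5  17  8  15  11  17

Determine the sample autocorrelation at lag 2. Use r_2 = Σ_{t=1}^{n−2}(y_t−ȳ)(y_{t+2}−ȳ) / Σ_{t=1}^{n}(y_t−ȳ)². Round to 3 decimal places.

Mean ȳ = (-1 + 6 + 7 + 5 + 17 + 8 + 15 + 11 + 17)/9 = 9.4444
Σ(y_t−ȳ)(y_{t+2}−ȳ) = (25.5309) + (15.3086) + (-18.4691) + (6.4198) + (41.9753) + (-2.2469) + (41.9753) = 110.4938
Denominator Σ(y_t−ȳ)² = 296.2222
r_2 = 110.4938 / 296.2222 = 0.373

0.373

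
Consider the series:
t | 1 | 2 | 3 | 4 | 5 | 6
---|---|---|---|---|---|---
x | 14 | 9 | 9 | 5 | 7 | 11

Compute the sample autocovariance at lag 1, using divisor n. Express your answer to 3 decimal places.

Mean x̄ = (14 + 9 + 9 + 5 + 7 + 11)/6 = 9.1667
Σ_{t=1}^{5}(x_t−x̄)(x_{t+1}−x̄) = 4.9722
γ_1 = 4.9722 / 6 = 0.829

0.829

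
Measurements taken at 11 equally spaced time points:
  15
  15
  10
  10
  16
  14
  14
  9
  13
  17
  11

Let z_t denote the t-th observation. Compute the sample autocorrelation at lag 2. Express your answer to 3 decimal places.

-0.556

Mean z̄ = (15 + 15 + 10 + 10 + 16 + 14 + 14 + 9 + 13 + 17 + 11)/11 = 13.0909
Numerator Σ_{t=1}^{9}(z_t−z̄)(z_{t+2}−z̄) = -40.5620
Denominator Σ(z_t−z̄)² = 72.9091
r_2 = -40.5620 / 72.9091 = -0.556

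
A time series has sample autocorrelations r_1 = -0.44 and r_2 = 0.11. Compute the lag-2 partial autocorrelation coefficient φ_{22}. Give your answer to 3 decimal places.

φ_{22} = (r_2 − r_1²) / (1 − r_1²)
r_1² = (-0.44)² = 0.1936
Numerator = 0.11 − 0.1936 = -0.0836; denominator = 1 − 0.1936 = 0.8064
φ_{22} = -0.0836 / 0.8064 = -0.104

-0.104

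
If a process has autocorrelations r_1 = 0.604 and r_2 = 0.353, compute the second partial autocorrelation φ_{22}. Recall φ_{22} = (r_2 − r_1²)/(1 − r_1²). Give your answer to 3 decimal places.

φ_{22} = (r_2 − r_1²) / (1 − r_1²)
r_1² = (0.604)² = 0.364816
Numerator = 0.353 − 0.3648 = -0.0118; denominator = 1 − 0.3648 = 0.6352
φ_{22} = -0.0118 / 0.6352 = -0.019

-0.019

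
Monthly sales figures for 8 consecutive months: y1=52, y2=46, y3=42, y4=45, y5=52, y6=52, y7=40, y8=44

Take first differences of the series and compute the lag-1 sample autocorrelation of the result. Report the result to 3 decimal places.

-0.089

First differences Δy: -6, -4, 3, 7, 0, -12, 4
Mean of differences = -1.1429
Numerator Σ(Δy_t−Δȳ)(Δy_{t+1}−Δȳ) = -23.1633
Denominator Σ(Δy_t−Δȳ)² = 260.8571
r_1(Δy) = -23.1633 / 260.8571 = -0.089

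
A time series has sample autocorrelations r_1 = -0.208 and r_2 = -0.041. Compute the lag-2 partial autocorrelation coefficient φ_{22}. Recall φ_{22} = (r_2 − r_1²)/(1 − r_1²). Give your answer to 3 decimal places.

φ_{22} = (r_2 − r_1²) / (1 − r_1²)
r_1² = (-0.208)² = 0.043264
Numerator = -0.041 − 0.0433 = -0.0843; denominator = 1 − 0.0433 = 0.9567
φ_{22} = -0.0843 / 0.9567 = -0.088

-0.088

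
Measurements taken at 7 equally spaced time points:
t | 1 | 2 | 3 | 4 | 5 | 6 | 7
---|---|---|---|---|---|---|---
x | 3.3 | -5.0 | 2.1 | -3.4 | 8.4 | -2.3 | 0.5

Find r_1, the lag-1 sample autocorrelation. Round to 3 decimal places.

-0.661

Mean x̄ = (3.3 − 5.0 + 2.1 − 3.4 + 8.4 − 2.3 + 0.5)/7 = 0.5143
Deviations from mean: 2.7857, -5.5143, 1.5857, -3.9143, 7.8857, -2.8143, -0.0143
Σ(x_t−x̄)(x_{t+1}−x̄) = (-15.3612) + (-8.7441) + (-6.2069) + (-30.8669) + (-22.1927) + (0.0402) = -83.3316
Denominator Σ(x_t−x̄)² = 126.1086
r_1 = -83.3316 / 126.1086 = -0.661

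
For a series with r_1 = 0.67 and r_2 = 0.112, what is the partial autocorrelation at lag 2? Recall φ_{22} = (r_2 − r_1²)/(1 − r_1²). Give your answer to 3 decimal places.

φ_{22} = (r_2 − r_1²) / (1 − r_1²)
r_1² = (0.67)² = 0.4489
Numerator = 0.112 − 0.4489 = -0.3369; denominator = 1 − 0.4489 = 0.5511
φ_{22} = -0.3369 / 0.5511 = -0.611

-0.611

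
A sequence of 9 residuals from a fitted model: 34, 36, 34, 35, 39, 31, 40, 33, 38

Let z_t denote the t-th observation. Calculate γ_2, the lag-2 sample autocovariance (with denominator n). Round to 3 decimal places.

Mean z̄ = (34 + 36 + 34 + 35 + 39 + 31 + 40 + 33 + 38)/9 = 35.5556
Σ_{t=1}^{7}(z_t−z̄)(z_{t+2}−z̄) = 37.1605
γ_2 = 37.1605 / 9 = 4.129

4.129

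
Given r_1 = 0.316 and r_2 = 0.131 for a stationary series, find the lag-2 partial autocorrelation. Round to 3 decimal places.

0.035

φ_{22} = (r_2 − r_1²) / (1 − r_1²)
r_1² = (0.316)² = 0.099856
Numerator = 0.131 − 0.0999 = 0.0311; denominator = 1 − 0.0999 = 0.9001
φ_{22} = 0.0311 / 0.9001 = 0.035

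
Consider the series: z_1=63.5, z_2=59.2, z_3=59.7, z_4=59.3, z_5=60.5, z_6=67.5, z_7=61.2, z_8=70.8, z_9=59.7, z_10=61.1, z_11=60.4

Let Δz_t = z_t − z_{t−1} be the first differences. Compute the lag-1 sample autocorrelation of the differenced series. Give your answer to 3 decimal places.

-0.680

First differences Δz: -4.3, 0.5, -0.4, 1.2, 7.0, -6.3, 9.6, -11.1, 1.4, -0.7
Mean of differences = -0.3100
Numerator Σ(Δz_t−Δz̄)(Δz_{t+1}−Δz̄) = -221.5971
Denominator Σ(Δz_t−Δz̄)² = 325.8890
r_1(Δz) = -221.5971 / 325.8890 = -0.680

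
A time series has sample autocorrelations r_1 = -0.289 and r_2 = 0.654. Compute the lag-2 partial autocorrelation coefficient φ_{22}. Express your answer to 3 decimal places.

0.622

φ_{22} = (r_2 − r_1²) / (1 − r_1²)
r_1² = (-0.289)² = 0.083521
Numerator = 0.654 − 0.0835 = 0.5705; denominator = 1 − 0.0835 = 0.9165
φ_{22} = 0.5705 / 0.9165 = 0.622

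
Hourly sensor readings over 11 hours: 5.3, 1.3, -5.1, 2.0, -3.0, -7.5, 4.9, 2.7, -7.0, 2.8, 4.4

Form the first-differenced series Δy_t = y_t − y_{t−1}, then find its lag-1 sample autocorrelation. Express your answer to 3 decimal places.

-0.345

First differences Δy: -4.0, -6.4, 7.1, -5.0, -4.5, 12.4, -2.2, -9.7, 9.8, 1.6
Mean of differences = -0.0900
Numerator Σ(Δy_t−Δȳ)(Δy_{t+1}−Δȳ) = -173.8331
Denominator Σ(Δy_t−Δȳ)² = 503.8290
r_1(Δy) = -173.8331 / 503.8290 = -0.345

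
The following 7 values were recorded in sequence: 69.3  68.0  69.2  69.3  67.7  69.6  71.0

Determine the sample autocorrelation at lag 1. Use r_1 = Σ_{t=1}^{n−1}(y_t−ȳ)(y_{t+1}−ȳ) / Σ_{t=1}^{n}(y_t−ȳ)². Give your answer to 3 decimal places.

-0.035

Mean ȳ = (69.3 + 68.0 + 69.2 + 69.3 + 67.7 + 69.6 + 71.0)/7 = 69.1571
Deviations from mean: 0.1429, -1.1571, 0.0429, 0.1429, -1.4571, 0.4429, 1.8429
Σ(y_t−ȳ)(y_{t+1}−ȳ) = (-0.1653) + (-0.0496) + (0.0061) + (-0.2082) + (-0.6453) + (0.8161) = -0.2461
Denominator Σ(y_t−ȳ)² = 7.0971
r_1 = -0.2461 / 7.0971 = -0.035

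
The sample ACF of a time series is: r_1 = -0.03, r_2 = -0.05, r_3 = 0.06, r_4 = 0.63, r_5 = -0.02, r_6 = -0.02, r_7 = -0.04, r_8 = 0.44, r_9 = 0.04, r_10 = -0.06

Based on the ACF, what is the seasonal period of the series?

4

The largest autocorrelation is r_4 = 0.63, with a weaker echo at lag 8 (0.44); the remaining lags stay at or below 0.06.
The dominant spike at lag 4 indicates a seasonal period of 4.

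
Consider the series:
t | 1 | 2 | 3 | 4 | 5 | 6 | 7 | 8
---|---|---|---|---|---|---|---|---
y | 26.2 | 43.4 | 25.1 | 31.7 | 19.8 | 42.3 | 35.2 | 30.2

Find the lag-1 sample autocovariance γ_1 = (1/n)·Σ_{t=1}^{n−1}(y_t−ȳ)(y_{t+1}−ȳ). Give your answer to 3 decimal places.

Mean ȳ = (26.2 + 43.4 + 25.1 + 31.7 + 19.8 + 42.3 + 35.2 + 30.2)/8 = 31.7375
Deviations: -5.5375, 11.6625, -6.6375, -0.0375, -11.9375, 10.5625, 3.4625, -1.5375
Σ_{t=1}^{7}(y_t−ȳ)(y_{t+1}−ȳ) = -236.1352
γ_1 = -236.1352 / 8 = -29.517

-29.517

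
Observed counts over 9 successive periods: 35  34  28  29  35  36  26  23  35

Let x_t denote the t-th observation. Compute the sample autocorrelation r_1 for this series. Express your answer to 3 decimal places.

Mean x̄ = (35 + 34 + 28 + 29 + 35 + 36 + 26 + 23 + 35)/9 = 31.2222
Numerator Σ_{t=1}^{8}(x_t−x̄)(x_{t+1}−x̄) = 5.2840
Denominator Σ(x_t−x̄)² = 183.5556
r_1 = 5.2840 / 183.5556 = 0.029

0.029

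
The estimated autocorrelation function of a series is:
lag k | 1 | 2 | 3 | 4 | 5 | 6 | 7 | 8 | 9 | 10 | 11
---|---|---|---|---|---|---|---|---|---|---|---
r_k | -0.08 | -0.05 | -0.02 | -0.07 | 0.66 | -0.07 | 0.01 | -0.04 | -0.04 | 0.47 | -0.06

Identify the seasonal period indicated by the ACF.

5

The largest autocorrelation is r_5 = 0.66, with a weaker echo at lag 10 (0.47); the remaining lags stay at or below 0.01.
The dominant spike at lag 5 indicates a seasonal period of 5.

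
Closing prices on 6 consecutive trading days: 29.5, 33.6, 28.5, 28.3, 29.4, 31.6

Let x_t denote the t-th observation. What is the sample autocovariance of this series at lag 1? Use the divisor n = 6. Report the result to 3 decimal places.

-0.764

Mean x̄ = (29.5 + 33.6 + 28.5 + 28.3 + 29.4 + 31.6)/6 = 30.1500
Σ_{t=1}^{5}(x_t−x̄)(x_{t+1}−x̄) = -4.5825
γ_1 = -4.5825 / 6 = -0.764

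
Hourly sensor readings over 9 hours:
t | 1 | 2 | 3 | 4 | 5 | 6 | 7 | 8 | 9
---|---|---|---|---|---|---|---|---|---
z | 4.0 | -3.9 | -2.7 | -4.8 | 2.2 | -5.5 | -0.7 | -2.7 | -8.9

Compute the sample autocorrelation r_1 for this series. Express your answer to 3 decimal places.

Mean z̄ = (4.0 − 3.9 − 2.7 − 4.8 + 2.2 − 5.5 − 0.7 − 2.7 − 8.9)/9 = -2.5556
Numerator Σ_{t=1}^{8}(z_t−z̄)(z_{t+1}−z̄) = -37.7864
Denominator Σ(z_t−z̄)² = 124.8422
r_1 = -37.7864 / 124.8422 = -0.303

-0.303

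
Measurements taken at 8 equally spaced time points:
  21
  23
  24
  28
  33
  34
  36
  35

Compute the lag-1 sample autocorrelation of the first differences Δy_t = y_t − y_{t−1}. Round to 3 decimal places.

0.042

First differences Δy: 2, 1, 4, 5, 1, 2, -1
Mean of differences = 2.0000
Numerator Σ(Δy_t−Δȳ)(Δy_{t+1}−Δȳ) = 1.0000
Denominator Σ(Δy_t−Δȳ)² = 24.0000
r_1(Δy) = 1.0000 / 24.0000 = 0.042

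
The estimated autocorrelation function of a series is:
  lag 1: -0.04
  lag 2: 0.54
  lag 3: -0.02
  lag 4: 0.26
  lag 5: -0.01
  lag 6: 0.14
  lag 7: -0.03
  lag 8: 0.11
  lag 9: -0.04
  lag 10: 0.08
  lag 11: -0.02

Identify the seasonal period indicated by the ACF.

The largest autocorrelation is r_2 = 0.54, with a weaker echo at lag 4 (0.26); the remaining lags stay at or below 0.14.
The dominant spike at lag 2 indicates a seasonal period of 2.

2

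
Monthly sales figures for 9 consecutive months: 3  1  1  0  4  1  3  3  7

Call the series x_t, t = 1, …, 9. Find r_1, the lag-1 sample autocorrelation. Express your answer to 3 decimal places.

Mean x̄ = (3 + 1 + 1 + 0 + 4 + 1 + 3 + 3 + 7)/9 = 2.5556
Numerator Σ_{t=1}^{8}(x_t−x̄)(x_{t+1}−x̄) = 1.2469
Denominator Σ(x_t−x̄)² = 36.2222
r_1 = 1.2469 / 36.2222 = 0.034

0.034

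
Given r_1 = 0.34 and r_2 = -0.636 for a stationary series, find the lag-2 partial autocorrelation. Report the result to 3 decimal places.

-0.850

φ_{22} = (r_2 − r_1²) / (1 − r_1²)
r_1² = (0.34)² = 0.1156
Numerator = -0.636 − 0.1156 = -0.7516; denominator = 1 − 0.1156 = 0.8844
φ_{22} = -0.7516 / 0.8844 = -0.850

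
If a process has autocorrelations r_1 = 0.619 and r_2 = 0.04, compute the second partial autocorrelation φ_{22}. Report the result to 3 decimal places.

-0.556

φ_{22} = (r_2 − r_1²) / (1 − r_1²)
r_1² = (0.619)² = 0.383161
Numerator = 0.04 − 0.3832 = -0.3432; denominator = 1 − 0.3832 = 0.6168
φ_{22} = -0.3432 / 0.6168 = -0.556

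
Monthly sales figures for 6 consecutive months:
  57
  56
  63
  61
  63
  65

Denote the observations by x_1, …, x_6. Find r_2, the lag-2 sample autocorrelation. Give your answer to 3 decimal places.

-0.057

Mean x̄ = (57 + 56 + 63 + 61 + 63 + 65)/6 = 60.8333
Deviations from mean: -3.8333, -4.8333, 2.1667, 0.1667, 2.1667, 4.1667
Σ(x_t−x̄)(x_{t+2}−x̄) = (-8.3056) + (-0.8056) + (4.6944) + (0.6944) = -3.7222
Denominator Σ(x_t−x̄)² = 64.8333
r_2 = -3.7222 / 64.8333 = -0.057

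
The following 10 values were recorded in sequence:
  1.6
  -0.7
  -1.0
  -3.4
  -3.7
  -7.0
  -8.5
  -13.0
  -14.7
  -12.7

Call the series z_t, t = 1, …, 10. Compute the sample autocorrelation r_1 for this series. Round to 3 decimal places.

Mean z̄ = (1.6 − 0.7 − 1.0 − 3.4 − 3.7 − 7.0 − 8.5 − 13.0 − 14.7 − 12.7)/10 = -6.3100
Numerator Σ_{t=1}^{9}(z_t−z̄)(z_{t+1}−z̄) = 221.3139
Denominator Σ(z_t−z̄)² = 298.7690
r_1 = 221.3139 / 298.7690 = 0.741

0.741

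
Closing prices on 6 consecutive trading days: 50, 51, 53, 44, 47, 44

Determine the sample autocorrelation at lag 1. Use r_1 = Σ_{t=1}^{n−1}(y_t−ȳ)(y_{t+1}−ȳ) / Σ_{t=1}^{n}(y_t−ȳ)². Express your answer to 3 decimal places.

0.120

Mean ȳ = (50 + 51 + 53 + 44 + 47 + 44)/6 = 48.1667
Deviations from mean: 1.8333, 2.8333, 4.8333, -4.1667, -1.1667, -4.1667
Σ(y_t−ȳ)(y_{t+1}−ȳ) = (5.1944) + (13.6944) + (-20.1389) + (4.8611) + (4.8611) = 8.4722
Denominator Σ(y_t−ȳ)² = 70.8333
r_1 = 8.4722 / 70.8333 = 0.120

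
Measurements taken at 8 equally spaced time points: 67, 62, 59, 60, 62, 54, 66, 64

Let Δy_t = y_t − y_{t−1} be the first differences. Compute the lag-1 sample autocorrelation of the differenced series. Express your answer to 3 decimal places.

First differences Δy: -5, -3, 1, 2, -8, 12, -2
Mean of differences = -0.4286
Numerator Σ(Δy_t−Δȳ)(Δy_{t+1}−Δȳ) = -120.4694
Denominator Σ(Δy_t−Δȳ)² = 249.7143
r_1(Δy) = -120.4694 / 249.7143 = -0.482

-0.482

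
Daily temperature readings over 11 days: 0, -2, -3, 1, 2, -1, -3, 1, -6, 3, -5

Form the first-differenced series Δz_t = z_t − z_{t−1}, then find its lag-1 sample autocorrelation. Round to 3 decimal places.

-0.675

First differences Δz: -2, -1, 4, 1, -3, -2, 4, -7, 9, -8
Mean of differences = -0.5000
Numerator Σ(Δz_t−Δz̄)(Δz_{t+1}−Δz̄) = -163.7500
Denominator Σ(Δz_t−Δz̄)² = 242.5000
r_1(Δz) = -163.7500 / 242.5000 = -0.675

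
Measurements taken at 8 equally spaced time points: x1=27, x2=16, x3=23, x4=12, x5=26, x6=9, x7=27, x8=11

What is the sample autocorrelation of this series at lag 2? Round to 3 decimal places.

0.690

Mean x̄ = (27 + 16 + 23 + 12 + 26 + 9 + 27 + 11)/8 = 18.8750
Deviations from mean: 8.1250, -2.8750, 4.1250, -6.8750, 7.1250, -9.8750, 8.1250, -7.8750
Σ(x_t−x̄)(x_{t+2}−x̄) = (33.5156) + (19.7656) + (29.3906) + (67.8906) + (57.8906) + (77.7656) = 286.2188
Denominator Σ(x_t−x̄)² = 414.8750
r_2 = 286.2188 / 414.8750 = 0.690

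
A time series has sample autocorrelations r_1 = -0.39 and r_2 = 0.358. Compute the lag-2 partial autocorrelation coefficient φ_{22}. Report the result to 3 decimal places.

0.243

φ_{22} = (r_2 − r_1²) / (1 − r_1²)
r_1² = (-0.39)² = 0.1521
Numerator = 0.358 − 0.1521 = 0.2059; denominator = 1 − 0.1521 = 0.8479
φ_{22} = 0.2059 / 0.8479 = 0.243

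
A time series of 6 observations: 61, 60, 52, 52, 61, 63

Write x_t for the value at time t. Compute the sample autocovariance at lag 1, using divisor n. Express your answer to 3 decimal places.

4.690

Mean x̄ = (61 + 60 + 52 + 52 + 61 + 63)/6 = 58.1667
Deviations: 2.8333, 1.8333, -6.1667, -6.1667, 2.8333, 4.8333
Σ_{t=1}^{5}(x_t−x̄)(x_{t+1}−x̄) = 28.1389
γ_1 = 28.1389 / 6 = 4.690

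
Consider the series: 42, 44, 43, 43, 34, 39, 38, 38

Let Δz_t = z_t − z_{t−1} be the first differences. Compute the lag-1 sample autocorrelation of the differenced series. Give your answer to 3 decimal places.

First differences Δz: 2, -1, 0, -9, 5, -1, 0
Mean of differences = -0.5714
Numerator Σ(Δz_t−Δz̄)(Δz_{t+1}−Δz̄) = -55.7551
Denominator Σ(Δz_t−Δz̄)² = 109.7143
r_1(Δz) = -55.7551 / 109.7143 = -0.508

-0.508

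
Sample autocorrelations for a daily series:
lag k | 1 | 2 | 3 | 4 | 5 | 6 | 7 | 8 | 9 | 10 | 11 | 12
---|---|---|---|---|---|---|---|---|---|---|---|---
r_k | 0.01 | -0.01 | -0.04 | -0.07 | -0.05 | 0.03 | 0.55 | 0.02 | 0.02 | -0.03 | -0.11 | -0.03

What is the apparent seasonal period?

7

The largest autocorrelation is r_7 = 0.55; the remaining lags stay at or below 0.03.
The dominant spike at lag 7 indicates a seasonal period of 7.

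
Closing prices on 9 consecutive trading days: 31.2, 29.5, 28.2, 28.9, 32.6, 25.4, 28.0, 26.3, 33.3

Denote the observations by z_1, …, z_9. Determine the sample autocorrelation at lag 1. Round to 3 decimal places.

-0.291

Mean z̄ = (31.2 + 29.5 + 28.2 + 28.9 + 32.6 + 25.4 + 28.0 + 26.3 + 33.3)/9 = 29.2667
Numerator Σ_{t=1}^{8}(z_t−z̄)(z_{t+1}−z̄) = -16.8278
Denominator Σ(z_t−z̄)² = 57.8000
r_1 = -16.8278 / 57.8000 = -0.291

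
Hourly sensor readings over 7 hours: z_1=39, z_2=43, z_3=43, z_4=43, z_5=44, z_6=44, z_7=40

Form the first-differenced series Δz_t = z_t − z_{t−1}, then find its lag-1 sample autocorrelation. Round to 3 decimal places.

First differences Δz: 4, 0, 0, 1, 0, -4
Mean of differences = 0.1667
Numerator Σ(Δz_t−Δz̄)(Δz_{t+1}−Δz̄) = -0.1944
Denominator Σ(Δz_t−Δz̄)² = 32.8333
r_1(Δz) = -0.1944 / 32.8333 = -0.006

-0.006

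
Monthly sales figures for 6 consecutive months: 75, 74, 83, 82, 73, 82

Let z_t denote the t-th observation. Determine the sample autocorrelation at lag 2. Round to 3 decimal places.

Mean z̄ = (75 + 74 + 83 + 82 + 73 + 82)/6 = 78.1667
Deviations from mean: -3.1667, -4.1667, 4.8333, 3.8333, -5.1667, 3.8333
Σ(z_t−z̄)(z_{t+2}−z̄) = (-15.3056) + (-15.9722) + (-24.9722) + (14.6944) = -41.5556
Denominator Σ(z_t−z̄)² = 106.8333
r_2 = -41.5556 / 106.8333 = -0.389

-0.389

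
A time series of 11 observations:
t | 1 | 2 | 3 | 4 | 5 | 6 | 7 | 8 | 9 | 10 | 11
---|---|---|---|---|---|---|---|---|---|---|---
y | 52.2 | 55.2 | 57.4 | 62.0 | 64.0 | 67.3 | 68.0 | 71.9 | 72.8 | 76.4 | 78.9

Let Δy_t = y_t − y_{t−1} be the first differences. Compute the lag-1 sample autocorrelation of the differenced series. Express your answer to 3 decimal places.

-0.728

First differences Δy: 3.0, 2.2, 4.6, 2.0, 3.3, 0.7, 3.9, 0.9, 3.6, 2.5
Mean of differences = 2.6700
Numerator Σ(Δy_t−Δȳ)(Δy_{t+1}−Δȳ) = -10.4229
Denominator Σ(Δy_t−Δȳ)² = 14.3210
r_1(Δy) = -10.4229 / 14.3210 = -0.728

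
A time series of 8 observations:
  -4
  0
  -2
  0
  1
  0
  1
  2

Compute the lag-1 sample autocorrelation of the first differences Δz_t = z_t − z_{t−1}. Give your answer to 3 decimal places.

First differences Δz: 4, -2, 2, 1, -1, 1, 1
Mean of differences = 0.8571
Numerator Σ(Δz_t−Δz̄)(Δz_{t+1}−Δz̄) = -12.5918
Denominator Σ(Δz_t−Δz̄)² = 22.8571
r_1(Δz) = -12.5918 / 22.8571 = -0.551

-0.551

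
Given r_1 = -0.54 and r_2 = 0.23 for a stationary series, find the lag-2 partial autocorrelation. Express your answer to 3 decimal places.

-0.087

φ_{22} = (r_2 − r_1²) / (1 − r_1²)
r_1² = (-0.54)² = 0.2916
Numerator = 0.23 − 0.2916 = -0.0616; denominator = 1 − 0.2916 = 0.7084
φ_{22} = -0.0616 / 0.7084 = -0.087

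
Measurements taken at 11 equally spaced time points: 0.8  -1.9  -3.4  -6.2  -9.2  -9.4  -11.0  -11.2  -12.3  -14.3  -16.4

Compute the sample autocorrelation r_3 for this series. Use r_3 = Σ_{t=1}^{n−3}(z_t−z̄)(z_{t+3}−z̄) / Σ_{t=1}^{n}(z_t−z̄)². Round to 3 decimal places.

0.164

Mean z̄ = (0.8 − 1.9 − 3.4 − 6.2 − 9.2 − 9.4 − 11.0 − 11.2 − 12.3 − 14.3 − 16.4)/11 = -8.5909
Numerator Σ_{t=1}^{8}(z_t−z̄)(z_{t+3}−z̄) = 47.1361
Denominator Σ(z_t−z̄)² = 286.5891
r_3 = 47.1361 / 286.5891 = 0.164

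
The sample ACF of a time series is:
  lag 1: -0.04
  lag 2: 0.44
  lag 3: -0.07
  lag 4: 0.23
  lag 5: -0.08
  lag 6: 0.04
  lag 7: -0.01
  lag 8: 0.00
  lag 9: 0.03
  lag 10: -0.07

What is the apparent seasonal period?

The largest autocorrelation is r_2 = 0.44, with a weaker echo at lag 4 (0.23); the remaining lags stay at or below 0.04.
The dominant spike at lag 2 indicates a seasonal period of 2.

2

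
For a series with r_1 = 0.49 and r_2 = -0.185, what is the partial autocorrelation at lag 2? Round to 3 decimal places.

-0.559

φ_{22} = (r_2 − r_1²) / (1 − r_1²)
r_1² = (0.49)² = 0.2401
Numerator = -0.185 − 0.2401 = -0.4251; denominator = 1 − 0.2401 = 0.7599
φ_{22} = -0.4251 / 0.7599 = -0.559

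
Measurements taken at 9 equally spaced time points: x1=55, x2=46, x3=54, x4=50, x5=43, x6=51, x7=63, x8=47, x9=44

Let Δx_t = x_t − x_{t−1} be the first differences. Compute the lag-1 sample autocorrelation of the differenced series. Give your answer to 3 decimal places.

First differences Δx: -9, 8, -4, -7, 8, 12, -16, -3
Mean of differences = -1.3750
Numerator Σ(Δx_t−Δx̄)(Δx_{t+1}−Δx̄) = -180.5156
Denominator Σ(Δx_t−Δx̄)² = 667.8750
r_1(Δx) = -180.5156 / 667.8750 = -0.270

-0.270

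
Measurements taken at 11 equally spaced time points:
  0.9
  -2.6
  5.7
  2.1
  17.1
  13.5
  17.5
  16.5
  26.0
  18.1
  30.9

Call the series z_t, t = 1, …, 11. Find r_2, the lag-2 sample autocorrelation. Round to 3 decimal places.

0.489

Mean z̄ = (0.9 − 2.6 + 5.7 + 2.1 + 17.1 + 13.5 + 17.5 + 16.5 + 26.0 + 18.1 + 30.9)/11 = 13.2455
Numerator Σ_{t=1}^{9}(z_t−z̄)(z_{t+2}−z̄) = 550.3031
Denominator Σ(z_t−z̄)² = 1126.1873
r_2 = 550.3031 / 1126.1873 = 0.489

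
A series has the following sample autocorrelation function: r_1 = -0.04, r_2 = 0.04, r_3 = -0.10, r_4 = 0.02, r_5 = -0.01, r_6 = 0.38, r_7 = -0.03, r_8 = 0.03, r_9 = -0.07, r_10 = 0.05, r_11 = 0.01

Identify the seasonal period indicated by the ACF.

6

The largest autocorrelation is r_6 = 0.38; the remaining lags stay at or below 0.05.
The dominant spike at lag 6 indicates a seasonal period of 6.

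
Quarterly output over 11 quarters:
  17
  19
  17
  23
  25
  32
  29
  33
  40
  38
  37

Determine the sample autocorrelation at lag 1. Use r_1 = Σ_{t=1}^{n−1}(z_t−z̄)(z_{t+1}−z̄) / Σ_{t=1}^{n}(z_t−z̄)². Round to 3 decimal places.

Mean z̄ = (17 + 19 + 17 + 23 + 25 + 32 + 29 + 33 + 40 + 38 + 37)/11 = 28.1818
Numerator Σ_{t=1}^{10}(z_t−z̄)(z_{t+1}−z̄) = 534.2397
Denominator Σ(z_t−z̄)² = 723.6364
r_1 = 534.2397 / 723.6364 = 0.738

0.738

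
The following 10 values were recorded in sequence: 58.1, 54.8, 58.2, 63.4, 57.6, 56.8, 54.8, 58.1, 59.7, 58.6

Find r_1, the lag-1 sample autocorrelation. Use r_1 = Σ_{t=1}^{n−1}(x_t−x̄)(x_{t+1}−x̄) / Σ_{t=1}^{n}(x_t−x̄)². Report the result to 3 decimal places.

Mean x̄ = (58.1 + 54.8 + 58.2 + 63.4 + 57.6 + 56.8 + 54.8 + 58.1 + 59.7 + 58.6)/10 = 58.0100
Numerator Σ_{t=1}^{9}(x_t−x̄)(x_{t+1}−x̄) = 3.1559
Denominator Σ(x_t−x̄)² = 54.5490
r_1 = 3.1559 / 54.5490 = 0.058

0.058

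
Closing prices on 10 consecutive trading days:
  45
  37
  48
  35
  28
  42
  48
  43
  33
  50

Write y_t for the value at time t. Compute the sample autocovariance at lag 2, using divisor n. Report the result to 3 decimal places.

-17.222

Mean ȳ = (45 + 37 + 48 + 35 + 28 + 42 + 48 + 43 + 33 + 50)/10 = 40.9000
Σ_{t=1}^{8}(y_t−ȳ)(y_{t+2}−ȳ) = -172.2200
γ_2 = -172.2200 / 10 = -17.222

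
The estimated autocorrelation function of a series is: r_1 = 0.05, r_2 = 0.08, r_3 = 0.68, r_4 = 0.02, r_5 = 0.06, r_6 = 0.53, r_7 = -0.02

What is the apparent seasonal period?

3

The largest autocorrelation is r_3 = 0.68, with a weaker echo at lag 6 (0.53); the remaining lags stay at or below 0.08.
The dominant spike at lag 3 indicates a seasonal period of 3.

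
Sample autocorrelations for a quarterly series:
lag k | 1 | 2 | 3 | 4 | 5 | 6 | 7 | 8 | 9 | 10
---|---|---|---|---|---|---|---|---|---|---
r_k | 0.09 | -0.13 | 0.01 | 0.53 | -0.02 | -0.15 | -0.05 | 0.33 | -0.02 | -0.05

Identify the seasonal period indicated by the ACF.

The largest autocorrelation is r_4 = 0.53, with a weaker echo at lag 8 (0.33); the remaining lags stay at or below 0.09.
The dominant spike at lag 4 indicates a seasonal period of 4.

4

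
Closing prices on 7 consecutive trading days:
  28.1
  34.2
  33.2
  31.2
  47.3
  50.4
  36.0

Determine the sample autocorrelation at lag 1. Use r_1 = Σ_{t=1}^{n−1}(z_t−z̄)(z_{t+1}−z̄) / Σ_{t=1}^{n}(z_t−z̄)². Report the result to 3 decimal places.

0.285

Mean z̄ = (28.1 + 34.2 + 33.2 + 31.2 + 47.3 + 50.4 + 36.0)/7 = 37.2000
Σ(z_t−z̄)(z_{t+1}−z̄) = (27.3000) + (12.0000) + (24.0000) + (-60.6000) + (133.3200) + (-15.8400) = 120.1800
Denominator Σ(z_t−z̄)² = 421.5000
r_1 = 120.1800 / 421.5000 = 0.285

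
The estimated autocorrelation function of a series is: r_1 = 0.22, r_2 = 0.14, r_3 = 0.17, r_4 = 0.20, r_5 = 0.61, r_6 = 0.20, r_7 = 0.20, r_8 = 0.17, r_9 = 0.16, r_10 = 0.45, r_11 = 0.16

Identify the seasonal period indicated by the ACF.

5

The largest autocorrelation is r_5 = 0.61, with a weaker echo at lag 10 (0.45); the remaining lags stay at or below 0.22. The elevated value at lag 1 (0.22), dropping to 0.14 at lag 2, reflects decaying short-term dependence rather than seasonality.
The dominant spike at lag 5 indicates a seasonal period of 5.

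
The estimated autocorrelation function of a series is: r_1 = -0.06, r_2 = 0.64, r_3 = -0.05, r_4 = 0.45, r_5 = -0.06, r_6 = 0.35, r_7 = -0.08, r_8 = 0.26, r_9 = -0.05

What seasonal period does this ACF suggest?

2

The largest autocorrelation is r_2 = 0.64, with weaker echoes at lags 4 (0.45), 6 (0.35) and 8 (0.26); the remaining lags stay at or below -0.05.
The dominant spike at lag 2 indicates a seasonal period of 2.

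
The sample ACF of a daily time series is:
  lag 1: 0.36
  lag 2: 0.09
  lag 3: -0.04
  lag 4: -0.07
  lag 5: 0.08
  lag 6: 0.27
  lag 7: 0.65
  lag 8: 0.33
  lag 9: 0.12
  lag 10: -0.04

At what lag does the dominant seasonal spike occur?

The largest autocorrelation is r_7 = 0.65; the remaining lags stay at or below 0.36. The elevated value at lag 1 (0.36), dropping to 0.09 at lag 2, reflects decaying short-term dependence rather than seasonality.
The dominant spike at lag 7 indicates a seasonal period of 7.

7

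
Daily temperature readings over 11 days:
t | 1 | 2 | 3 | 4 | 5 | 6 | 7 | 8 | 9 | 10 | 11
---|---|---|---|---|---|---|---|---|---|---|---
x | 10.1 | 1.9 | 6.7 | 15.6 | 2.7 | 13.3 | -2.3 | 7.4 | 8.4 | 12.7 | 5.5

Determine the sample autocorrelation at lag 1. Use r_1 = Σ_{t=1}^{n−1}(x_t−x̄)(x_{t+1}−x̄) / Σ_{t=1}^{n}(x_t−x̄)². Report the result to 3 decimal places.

-0.502

Mean x̄ = (10.1 + 1.9 + 6.7 + 15.6 + 2.7 + 13.3 − 2.3 + 7.4 + 8.4 + 12.7 + 5.5)/11 = 7.4545
Numerator Σ_{t=1}^{10}(x_t−x̄)(x_{t+1}−x̄) = -145.0021
Denominator Σ(x_t−x̄)² = 288.9273
r_1 = -145.0021 / 288.9273 = -0.502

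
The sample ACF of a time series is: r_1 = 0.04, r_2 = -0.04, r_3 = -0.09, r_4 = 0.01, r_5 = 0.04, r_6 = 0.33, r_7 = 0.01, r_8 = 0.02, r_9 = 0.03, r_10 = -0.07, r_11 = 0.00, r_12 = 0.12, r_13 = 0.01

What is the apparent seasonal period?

The largest autocorrelation is r_6 = 0.33; the remaining lags stay at or below 0.12.
The dominant spike at lag 6 indicates a seasonal period of 6.

6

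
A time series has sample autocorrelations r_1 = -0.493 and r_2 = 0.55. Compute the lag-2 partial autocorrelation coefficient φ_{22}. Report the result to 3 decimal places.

φ_{22} = (r_2 − r_1²) / (1 − r_1²)
r_1² = (-0.493)² = 0.243049
Numerator = 0.55 − 0.2430 = 0.3070; denominator = 1 − 0.2430 = 0.7570
φ_{22} = 0.3070 / 0.7570 = 0.406

0.406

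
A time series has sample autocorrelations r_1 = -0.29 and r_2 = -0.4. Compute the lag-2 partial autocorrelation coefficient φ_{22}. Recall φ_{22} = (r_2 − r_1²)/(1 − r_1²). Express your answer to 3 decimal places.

-0.529

φ_{22} = (r_2 − r_1²) / (1 − r_1²)
r_1² = (-0.29)² = 0.0841
Numerator = -0.4 − 0.0841 = -0.4841; denominator = 1 − 0.0841 = 0.9159
φ_{22} = -0.4841 / 0.9159 = -0.529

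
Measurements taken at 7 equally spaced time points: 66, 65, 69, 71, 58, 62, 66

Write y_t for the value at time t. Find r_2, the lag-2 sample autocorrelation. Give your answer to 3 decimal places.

Mean ȳ = (66 + 65 + 69 + 71 + 58 + 62 + 66)/7 = 65.2857
Deviations from mean: 0.7143, -0.2857, 3.7143, 5.7143, -7.2857, -3.2857, 0.7143
Σ(y_t−ȳ)(y_{t+2}−ȳ) = (2.6531) + (-1.6327) + (-27.0612) + (-18.7755) + (-5.2041) = -50.0204
Denominator Σ(y_t−ȳ)² = 111.4286
r_2 = -50.0204 / 111.4286 = -0.449

-0.449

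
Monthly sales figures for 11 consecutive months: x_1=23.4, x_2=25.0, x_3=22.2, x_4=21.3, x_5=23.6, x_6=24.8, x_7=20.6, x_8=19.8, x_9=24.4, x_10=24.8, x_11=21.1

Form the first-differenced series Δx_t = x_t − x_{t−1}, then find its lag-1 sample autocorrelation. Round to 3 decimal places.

First differences Δx: 1.6, -2.8, -0.9, 2.3, 1.2, -4.2, -0.8, 4.6, 0.4, -3.7
Mean of differences = -0.2300
Numerator Σ(Δx_t−Δx̄)(Δx_{t+1}−Δx̄) = -6.3689
Denominator Σ(Δx_t−Δx̄)² = 70.7010
r_1(Δx) = -6.3689 / 70.7010 = -0.090

-0.090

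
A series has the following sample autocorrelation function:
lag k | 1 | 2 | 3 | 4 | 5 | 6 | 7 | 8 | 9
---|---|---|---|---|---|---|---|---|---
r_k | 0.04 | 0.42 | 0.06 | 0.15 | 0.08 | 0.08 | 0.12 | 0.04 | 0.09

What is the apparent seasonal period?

The largest autocorrelation is r_2 = 0.42, with a weaker echo at lag 4 (0.15); the remaining lags stay at or below 0.12.
The dominant spike at lag 2 indicates a seasonal period of 2.

2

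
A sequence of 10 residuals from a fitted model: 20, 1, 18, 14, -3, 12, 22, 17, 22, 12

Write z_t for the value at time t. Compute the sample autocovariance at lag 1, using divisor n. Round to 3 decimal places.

-8.475

Mean z̄ = (20 + 1 + 18 + 14 − 3 + 12 + 22 + 17 + 22 + 12)/10 = 13.5000
Σ_{t=1}^{9}(z_t−z̄)(z_{t+1}−z̄) = -84.7500
γ_1 = -84.7500 / 10 = -8.475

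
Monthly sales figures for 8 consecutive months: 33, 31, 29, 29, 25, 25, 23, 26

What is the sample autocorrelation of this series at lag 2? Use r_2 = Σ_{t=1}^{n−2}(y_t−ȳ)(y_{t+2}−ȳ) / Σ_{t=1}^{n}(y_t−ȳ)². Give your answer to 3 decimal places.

0.259

Mean ȳ = (33 + 31 + 29 + 29 + 25 + 25 + 23 + 26)/8 = 27.6250
Deviations from mean: 5.3750, 3.3750, 1.3750, 1.3750, -2.6250, -2.6250, -4.6250, -1.6250
Σ(y_t−ȳ)(y_{t+2}−ȳ) = (7.3906) + (4.6406) + (-3.6094) + (-3.6094) + (12.1406) + (4.2656) = 21.2188
Denominator Σ(y_t−ȳ)² = 81.8750
r_2 = 21.2188 / 81.8750 = 0.259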